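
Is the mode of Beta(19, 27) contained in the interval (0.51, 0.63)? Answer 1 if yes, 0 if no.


Mode = (a-1)/(a+b-2) = 18/44 = 0.4091
Interval: (0.51, 0.63)
Contains mode? 0

0


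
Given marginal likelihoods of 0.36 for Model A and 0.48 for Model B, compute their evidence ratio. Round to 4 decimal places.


Ratio = ML(A) / ML(B) = 0.36/0.48
= 0.75

0.75


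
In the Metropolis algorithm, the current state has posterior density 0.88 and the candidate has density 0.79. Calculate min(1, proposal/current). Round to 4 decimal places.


Ratio = 0.79/0.88 = 0.8977
Acceptance probability = min(1, 0.8977)
= 0.8977

0.8977


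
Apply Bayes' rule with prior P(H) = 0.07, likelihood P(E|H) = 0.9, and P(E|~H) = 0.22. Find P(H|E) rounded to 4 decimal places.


Step 1: Compute marginal P(E) = P(E|H)P(H) + P(E|~H)P(~H)
= 0.9*0.07 + 0.22*0.93 = 0.2676
Step 2: P(H|E) = P(E|H)P(H)/P(E) = 0.063/0.2676
= 0.2354

0.2354


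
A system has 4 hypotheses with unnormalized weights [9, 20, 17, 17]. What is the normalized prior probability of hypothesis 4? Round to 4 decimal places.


The normalized prior is the weight divided by the total.
Total weight = 63
P(H4) = 17 / 63 = 0.2698

0.2698


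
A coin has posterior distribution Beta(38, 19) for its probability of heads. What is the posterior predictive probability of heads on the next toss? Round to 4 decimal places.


Posterior predictive = E[theta] = alpha/(alpha+beta)
= 38/57
= 0.6667

0.6667


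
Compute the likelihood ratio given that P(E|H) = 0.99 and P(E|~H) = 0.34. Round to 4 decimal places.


LR = P(E|H) / P(E|~H)
= 0.99 / 0.34 = 2.9118

2.9118


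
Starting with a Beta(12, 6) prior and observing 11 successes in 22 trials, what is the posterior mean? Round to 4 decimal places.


Posterior parameters: alpha = 12 + 11 = 23
beta = 6 + 11 = 17
Posterior mean = alpha / (alpha + beta) = 23 / 40
= 0.575

0.575


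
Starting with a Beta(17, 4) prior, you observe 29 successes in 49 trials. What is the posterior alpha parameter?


For a Beta-Binomial conjugate model:
Posterior alpha = prior alpha + number of successes
= 17 + 29 = 46

46


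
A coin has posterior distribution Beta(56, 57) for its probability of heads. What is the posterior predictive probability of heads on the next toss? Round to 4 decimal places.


Posterior predictive = E[theta] = alpha/(alpha+beta)
= 56/113
= 0.4956

0.4956


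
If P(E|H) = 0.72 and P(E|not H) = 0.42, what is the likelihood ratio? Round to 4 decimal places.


Likelihood ratio = P(E|H) / P(E|not H)
= 0.72 / 0.42
= 1.7143

1.7143


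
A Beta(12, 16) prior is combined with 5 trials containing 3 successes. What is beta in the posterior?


In conjugate updating:
beta_posterior = beta_prior + (n - k)
= 16 + (5 - 3)
= 16 + 2 = 18

18


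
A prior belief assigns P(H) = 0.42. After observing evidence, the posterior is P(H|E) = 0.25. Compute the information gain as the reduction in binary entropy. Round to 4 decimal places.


H(prior) = -0.42*log2(0.42) - 0.58*log2(0.58)
= 0.9815
H(post) = -0.25*log2(0.25) - 0.75*log2(0.75)
= 0.8113
IG = 0.9815 - 0.8113 = 0.1702

0.1702


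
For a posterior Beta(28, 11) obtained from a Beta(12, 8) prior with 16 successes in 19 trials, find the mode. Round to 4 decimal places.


Mode = (alpha - 1) / (alpha + beta - 2)
= 27 / 37
= 0.7297

0.7297


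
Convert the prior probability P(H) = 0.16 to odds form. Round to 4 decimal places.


P(not H) = 1 - 0.16 = 0.84
Odds = 0.16 / 0.84 = 0.1905

0.1905


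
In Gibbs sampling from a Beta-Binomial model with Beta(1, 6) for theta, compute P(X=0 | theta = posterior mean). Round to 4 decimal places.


Posterior mean = alpha/(alpha+beta) = 1/7 = 0.1429
P(X=0|theta=mean) = 1 - theta = 0.8571

0.8571


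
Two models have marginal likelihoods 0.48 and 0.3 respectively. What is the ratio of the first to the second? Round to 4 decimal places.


Evidence ratio = 0.48 / 0.3
= 1.6

1.6


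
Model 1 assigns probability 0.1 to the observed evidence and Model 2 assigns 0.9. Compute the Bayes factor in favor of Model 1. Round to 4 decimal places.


BF = P(data|M1) / P(data|M2)
= 0.1 / 0.9 = 0.1111

0.1111


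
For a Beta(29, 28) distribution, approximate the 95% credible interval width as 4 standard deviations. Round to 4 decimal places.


Variance of Beta(a,b) = ab / ((a+b)^2 * (a+b+1))
= 29*28 / ((57)^2 * 58)
= 0.0043
SD = sqrt(0.0043) = 0.0656
Width = 4 * SD = 0.2626

0.2626


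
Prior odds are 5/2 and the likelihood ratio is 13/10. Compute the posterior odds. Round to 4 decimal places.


Posterior odds = prior odds * likelihood ratio
= (5/2) * (13/10)
= 65 / 20
= 3.25

3.25


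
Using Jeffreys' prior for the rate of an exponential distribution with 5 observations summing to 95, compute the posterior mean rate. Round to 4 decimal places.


Jeffreys' prior leads to posterior Gamma(5, 95).
Mean = 5/95 = 0.0526

0.0526


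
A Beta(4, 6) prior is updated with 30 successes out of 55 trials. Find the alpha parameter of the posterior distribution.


In the Beta-Binomial conjugate update:
alpha_post = alpha_prior + successes
= 4 + 30
= 34

34


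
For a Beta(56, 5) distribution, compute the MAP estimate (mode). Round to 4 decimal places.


MAP = mode = (a-1)/(a+b-2)
= (56-1)/(56+5-2)
= 55/59 = 0.9322

0.9322


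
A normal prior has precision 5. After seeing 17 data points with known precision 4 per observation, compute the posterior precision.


In the conjugate normal model, precisions add:
tau_posterior = tau_prior + n * tau_data
= 5 + 17*4 = 73

73


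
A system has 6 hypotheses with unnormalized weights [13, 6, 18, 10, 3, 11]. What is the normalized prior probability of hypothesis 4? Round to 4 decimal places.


The normalized prior is the weight divided by the total.
Total weight = 61
P(H4) = 10 / 61 = 0.1639

0.1639


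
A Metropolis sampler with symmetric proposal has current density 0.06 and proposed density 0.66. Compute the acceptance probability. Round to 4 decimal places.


For symmetric proposals, acceptance = min(1, pi(x*)/pi(x))
= min(1, 0.66/0.06)
= min(1, 11.0) = 1.0

1.0


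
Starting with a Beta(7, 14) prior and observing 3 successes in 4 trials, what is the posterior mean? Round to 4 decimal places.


Posterior parameters: alpha = 7 + 3 = 10
beta = 14 + 1 = 15
Posterior mean = alpha / (alpha + beta) = 10 / 25
= 0.4

0.4


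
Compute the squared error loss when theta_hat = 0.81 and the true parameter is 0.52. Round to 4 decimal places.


L = (theta_hat - theta_true)^2
= (0.81 - 0.52)^2
= 0.29^2 = 0.0841

0.0841


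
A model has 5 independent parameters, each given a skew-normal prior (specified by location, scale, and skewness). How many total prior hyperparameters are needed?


Each skew-normal prior needs 3 hyperparameters (location, scale, and skewness).
Total = 3 * 5 = 15

15


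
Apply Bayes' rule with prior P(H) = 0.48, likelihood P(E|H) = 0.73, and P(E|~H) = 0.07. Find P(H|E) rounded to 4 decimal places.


Step 1: Compute marginal P(E) = P(E|H)P(H) + P(E|~H)P(~H)
= 0.73*0.48 + 0.07*0.52 = 0.3868
Step 2: P(H|E) = P(E|H)P(H)/P(E) = 0.3504/0.3868
= 0.9059

0.9059


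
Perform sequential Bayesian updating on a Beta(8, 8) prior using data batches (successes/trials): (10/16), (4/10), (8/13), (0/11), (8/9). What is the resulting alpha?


Accumulate successes: 30
Posterior alpha = prior alpha + sum of successes
= 8 + 30 = 38

38


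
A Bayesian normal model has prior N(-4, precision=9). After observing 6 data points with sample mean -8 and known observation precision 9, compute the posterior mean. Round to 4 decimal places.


Posterior mean = (prior_precision * prior_mean + n * data_precision * data_mean) / (prior_precision + n * data_precision)
Numerator = 9*-4 + 6*9*-8 = -468
Denominator = 9 + 6*9 = 63
Posterior mean = -7.4286

-7.4286


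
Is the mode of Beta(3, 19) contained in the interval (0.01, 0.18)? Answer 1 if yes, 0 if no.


Mode = (a-1)/(a+b-2) = 2/20 = 0.1
Interval: (0.01, 0.18)
Contains mode? 1

1


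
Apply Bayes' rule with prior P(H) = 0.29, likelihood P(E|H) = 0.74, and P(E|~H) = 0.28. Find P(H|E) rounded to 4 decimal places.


Step 1: Compute marginal P(E) = P(E|H)P(H) + P(E|~H)P(~H)
= 0.74*0.29 + 0.28*0.71 = 0.4134
Step 2: P(H|E) = P(E|H)P(H)/P(E) = 0.2146/0.4134
= 0.5191

0.5191


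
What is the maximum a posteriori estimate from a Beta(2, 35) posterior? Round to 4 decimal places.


The MAP estimate equals the mode of the distribution.
Mode of Beta(a,b) = (a-1)/(a+b-2)
= 1/35
= 0.0286

0.0286


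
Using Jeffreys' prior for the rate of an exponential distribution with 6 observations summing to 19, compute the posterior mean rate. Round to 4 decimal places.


Jeffreys' prior leads to posterior Gamma(6, 19).
Mean = 6/19 = 0.3158

0.3158


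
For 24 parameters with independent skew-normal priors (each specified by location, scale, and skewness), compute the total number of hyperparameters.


A skew-normal prior has 3 hyperparameters per parameter.
Total = 24 * 3 = 72

72


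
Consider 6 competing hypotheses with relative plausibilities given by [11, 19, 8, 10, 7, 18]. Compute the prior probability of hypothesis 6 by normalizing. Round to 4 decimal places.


Sum of weights = 11 + 19 + 8 + 10 + 7 + 18 = 73
Normalized prior for H6 = 18 / 73
= 0.2466

0.2466


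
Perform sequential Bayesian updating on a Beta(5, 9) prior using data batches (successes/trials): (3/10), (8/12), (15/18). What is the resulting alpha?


Accumulate successes: 26
Posterior alpha = prior alpha + sum of successes
= 5 + 26 = 31

31


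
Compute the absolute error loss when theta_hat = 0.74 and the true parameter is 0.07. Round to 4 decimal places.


L = |theta_hat - theta_true|
= |0.74 - 0.07| = 0.67

0.67


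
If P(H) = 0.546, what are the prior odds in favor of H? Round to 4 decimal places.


Prior odds = P(H) / (1 - P(H))
= 0.546 / 0.454
= 1.2026

1.2026


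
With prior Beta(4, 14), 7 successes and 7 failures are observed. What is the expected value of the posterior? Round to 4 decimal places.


Posterior = Beta(11, 21)
E[theta] = alpha/(alpha+beta)
= 11/32 = 0.3438

0.3438


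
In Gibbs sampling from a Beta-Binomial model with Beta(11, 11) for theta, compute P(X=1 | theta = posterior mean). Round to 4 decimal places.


Posterior mean = alpha/(alpha+beta) = 11/22 = 0.5
P(X=1|theta=mean) = theta = 0.5

0.5


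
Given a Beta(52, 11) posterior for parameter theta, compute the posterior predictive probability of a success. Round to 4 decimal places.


For a Beta-Bernoulli model, the predictive probability is the mean:
P(success) = 52/(52+11) = 52/63 = 0.8254

0.8254


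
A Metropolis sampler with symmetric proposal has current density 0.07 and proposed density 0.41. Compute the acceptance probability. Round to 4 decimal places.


For symmetric proposals, acceptance = min(1, pi(x*)/pi(x))
= min(1, 0.41/0.07)
= min(1, 5.8571) = 1.0

1.0


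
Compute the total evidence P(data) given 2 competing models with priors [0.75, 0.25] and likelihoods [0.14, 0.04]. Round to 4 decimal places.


Marginal likelihood = sum P(model_i) * P(data|model_i)
Model 1: 0.75 * 0.14 = 0.105
Model 2: 0.25 * 0.04 = 0.01
Total = 0.115

0.115


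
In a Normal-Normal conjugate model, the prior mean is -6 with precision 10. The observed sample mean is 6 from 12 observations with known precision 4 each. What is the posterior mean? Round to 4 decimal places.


Posterior precision = tau0 + n*tau = 10 + 12*4 = 58
Posterior mean = (tau0*mu0 + n*tau*xbar) / posterior_precision
= (10*-6 + 12*4*6) / 58
= 228 / 58 = 3.931

3.931


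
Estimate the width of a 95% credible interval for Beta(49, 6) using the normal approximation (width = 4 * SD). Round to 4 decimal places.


For Beta(a,b): Var = ab/((a+b)^2(a+b+1))
Var = 0.0017, SD = 0.0417
Approximate 95% CI width = 4 * 0.0417 = 0.1666

0.1666


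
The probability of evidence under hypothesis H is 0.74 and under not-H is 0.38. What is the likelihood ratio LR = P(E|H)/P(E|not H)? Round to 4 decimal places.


LR = 0.74 / 0.38
= 1.9474

1.9474


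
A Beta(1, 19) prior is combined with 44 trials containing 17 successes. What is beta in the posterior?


In conjugate updating:
beta_posterior = beta_prior + (n - k)
= 19 + (44 - 17)
= 19 + 27 = 46

46


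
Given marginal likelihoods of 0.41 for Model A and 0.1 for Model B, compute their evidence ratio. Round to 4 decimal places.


Ratio = ML(A) / ML(B) = 0.41/0.1
= 4.1

4.1


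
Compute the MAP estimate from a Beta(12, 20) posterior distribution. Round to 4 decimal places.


MAP = mode of Beta distribution
= (alpha - 1)/(alpha + beta - 2)
= (12-1)/(12+20-2)
= 11/30 = 0.3667

0.3667


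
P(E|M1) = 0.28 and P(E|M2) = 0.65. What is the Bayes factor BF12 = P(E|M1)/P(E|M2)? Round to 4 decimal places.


Bayes factor BF12 = P(E|M1) / P(E|M2)
= 0.28 / 0.65
= 0.4308

0.4308


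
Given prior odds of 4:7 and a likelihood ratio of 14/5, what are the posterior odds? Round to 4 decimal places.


Posterior odds = prior odds * LR
Prior odds = 4/7 = 0.5714
LR = 14/5 = 2.8
Posterior odds = 0.5714 * 2.8 = 1.6

1.6


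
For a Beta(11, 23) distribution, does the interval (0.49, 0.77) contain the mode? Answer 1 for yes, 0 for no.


Mode of Beta(a,b) = (a-1)/(a+b-2)
= (11-1)/(11+23-2) = 0.3125
Check: 0.49 <= 0.3125 <= 0.77?
Result: 0

0


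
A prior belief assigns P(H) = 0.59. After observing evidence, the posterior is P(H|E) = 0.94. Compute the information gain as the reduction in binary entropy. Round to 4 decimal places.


H(prior) = -0.59*log2(0.59) - 0.41*log2(0.41)
= 0.9765
H(post) = -0.94*log2(0.94) - 0.06*log2(0.06)
= 0.3274
IG = 0.9765 - 0.3274 = 0.6491

0.6491


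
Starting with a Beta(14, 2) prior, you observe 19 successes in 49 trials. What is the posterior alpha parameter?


For a Beta-Binomial conjugate model:
Posterior alpha = prior alpha + number of successes
= 14 + 19 = 33

33


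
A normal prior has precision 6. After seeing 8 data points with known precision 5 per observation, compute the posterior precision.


In the conjugate normal model, precisions add:
tau_posterior = tau_prior + n * tau_data
= 6 + 8*5 = 46

46


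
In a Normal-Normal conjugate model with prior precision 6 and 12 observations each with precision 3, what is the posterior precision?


Posterior precision = prior precision + n * observation precision
= 6 + 12 * 3
= 6 + 36 = 42

42


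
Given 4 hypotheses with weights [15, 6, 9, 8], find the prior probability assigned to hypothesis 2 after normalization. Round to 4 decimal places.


To normalize, divide each weight by the sum of all weights.
Sum = 38
Prior(H2) = 6/38 = 0.1579

0.1579


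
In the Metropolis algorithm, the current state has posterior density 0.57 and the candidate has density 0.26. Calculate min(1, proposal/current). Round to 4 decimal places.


Ratio = 0.26/0.57 = 0.4561
Acceptance probability = min(1, 0.4561)
= 0.4561

0.4561


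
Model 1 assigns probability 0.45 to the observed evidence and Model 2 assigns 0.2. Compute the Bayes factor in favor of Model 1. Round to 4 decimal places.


BF = P(data|M1) / P(data|M2)
= 0.45 / 0.2 = 2.25

2.25


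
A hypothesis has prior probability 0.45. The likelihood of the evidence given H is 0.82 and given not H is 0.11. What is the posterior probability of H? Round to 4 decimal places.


Using Bayes' theorem:
P(E) = 0.45 * 0.82 + 0.55 * 0.11
P(E) = 0.4295
P(H|E) = (0.45 * 0.82) / 0.4295 = 0.8591

0.8591


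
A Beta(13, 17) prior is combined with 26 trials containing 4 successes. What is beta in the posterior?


In conjugate updating:
beta_posterior = beta_prior + (n - k)
= 17 + (26 - 4)
= 17 + 22 = 39

39


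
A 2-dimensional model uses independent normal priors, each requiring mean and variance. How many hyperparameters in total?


Per parameter: 2 (mean and variance).
Total = 2 * 2 = 4

4


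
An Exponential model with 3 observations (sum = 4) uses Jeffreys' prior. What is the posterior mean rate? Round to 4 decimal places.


Posterior Gamma(3, 4)
E[lambda] = 3/4 = 0.75

0.75


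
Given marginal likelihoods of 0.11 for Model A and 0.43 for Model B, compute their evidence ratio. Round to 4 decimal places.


Ratio = ML(A) / ML(B) = 0.11/0.43
= 0.2558

0.2558


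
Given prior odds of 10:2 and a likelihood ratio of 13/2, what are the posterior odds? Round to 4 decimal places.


Posterior odds = prior odds * LR
Prior odds = 10/2 = 5.0
LR = 13/2 = 6.5
Posterior odds = 5.0 * 6.5 = 32.5

32.5


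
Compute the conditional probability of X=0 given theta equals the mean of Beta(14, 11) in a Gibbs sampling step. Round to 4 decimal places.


Mean of Beta(14, 11) = 0.56
P(X=0 | theta=0.56) = 0.44

0.44


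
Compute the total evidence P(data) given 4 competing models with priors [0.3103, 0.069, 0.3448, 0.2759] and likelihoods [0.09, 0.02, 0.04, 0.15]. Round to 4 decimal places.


Marginal likelihood = sum P(model_i) * P(data|model_i)
Model 1: 0.3103 * 0.09 = 0.0279
Model 2: 0.069 * 0.02 = 0.0014
Model 3: 0.3448 * 0.04 = 0.0138
Model 4: 0.2759 * 0.15 = 0.0414
Total = 0.0845

0.0845


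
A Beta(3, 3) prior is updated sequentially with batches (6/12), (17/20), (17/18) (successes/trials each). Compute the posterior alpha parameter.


Sequential conjugate updating is equivalent to a single batch update.
Total successes across all batches = 40
alpha_posterior = alpha_prior + total_successes = 3 + 40
= 43

43


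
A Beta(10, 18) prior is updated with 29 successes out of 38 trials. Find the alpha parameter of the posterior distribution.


In the Beta-Binomial conjugate update:
alpha_post = alpha_prior + successes
= 10 + 29
= 39

39


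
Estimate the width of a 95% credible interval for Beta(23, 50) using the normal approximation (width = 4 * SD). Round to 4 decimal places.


For Beta(a,b): Var = ab/((a+b)^2(a+b+1))
Var = 0.0029, SD = 0.054
Approximate 95% CI width = 4 * 0.054 = 0.216

0.216


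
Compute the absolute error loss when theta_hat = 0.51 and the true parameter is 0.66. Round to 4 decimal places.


L = |theta_hat - theta_true|
= |0.51 - 0.66| = 0.15

0.15


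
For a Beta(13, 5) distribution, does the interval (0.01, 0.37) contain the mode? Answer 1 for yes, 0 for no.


Mode of Beta(a,b) = (a-1)/(a+b-2)
= (13-1)/(13+5-2) = 0.75
Check: 0.01 <= 0.75 <= 0.37?
Result: 0

0


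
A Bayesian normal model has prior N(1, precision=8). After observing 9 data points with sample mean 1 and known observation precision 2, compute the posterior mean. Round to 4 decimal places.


Posterior mean = (prior_precision * prior_mean + n * data_precision * data_mean) / (prior_precision + n * data_precision)
Numerator = 8*1 + 9*2*1 = 26
Denominator = 8 + 9*2 = 26
Posterior mean = 1.0

1.0


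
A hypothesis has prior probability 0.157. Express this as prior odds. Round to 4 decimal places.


Odds = P(H) / P(not H) = 0.157 / 0.843
= 0.1862

0.1862


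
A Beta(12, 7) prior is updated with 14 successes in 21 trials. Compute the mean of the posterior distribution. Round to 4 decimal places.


After update: Beta(26, 14)
Mean = 26 / (26 + 14) = 26 / 40
= 0.65

0.65


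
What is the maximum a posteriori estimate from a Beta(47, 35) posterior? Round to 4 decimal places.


The MAP estimate equals the mode of the distribution.
Mode of Beta(a,b) = (a-1)/(a+b-2)
= 46/80
= 0.575

0.575


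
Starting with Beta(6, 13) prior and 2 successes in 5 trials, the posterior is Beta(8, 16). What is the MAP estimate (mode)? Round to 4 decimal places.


The mode of Beta(a, b) when a > 1 and b > 1 is (a-1)/(a+b-2)
= (8 - 1) / (8 + 16 - 2)
= 7 / 22
= 0.3182

0.3182


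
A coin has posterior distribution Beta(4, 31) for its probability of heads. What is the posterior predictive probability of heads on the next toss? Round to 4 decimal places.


Posterior predictive = E[theta] = alpha/(alpha+beta)
= 4/35
= 0.1143

0.1143


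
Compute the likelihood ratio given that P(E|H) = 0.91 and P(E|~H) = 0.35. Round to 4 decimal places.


LR = P(E|H) / P(E|~H)
= 0.91 / 0.35 = 2.6

2.6


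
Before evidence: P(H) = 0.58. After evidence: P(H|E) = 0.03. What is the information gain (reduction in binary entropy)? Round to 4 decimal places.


Prior entropy = 0.9815
Posterior entropy = 0.1944
Information gain = 0.9815 - 0.1944 = 0.7871

0.7871


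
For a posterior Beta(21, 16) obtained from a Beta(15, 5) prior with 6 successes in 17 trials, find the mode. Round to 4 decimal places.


Mode = (alpha - 1) / (alpha + beta - 2)
= 20 / 35
= 0.5714

0.5714


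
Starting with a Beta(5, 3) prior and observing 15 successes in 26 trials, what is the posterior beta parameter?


Posterior beta = prior beta + failures
Failures = 26 - 15 = 11
beta_post = 3 + 11 = 14

14


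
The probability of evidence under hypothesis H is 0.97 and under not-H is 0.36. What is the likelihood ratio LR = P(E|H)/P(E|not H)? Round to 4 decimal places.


LR = 0.97 / 0.36
= 2.6944

2.6944


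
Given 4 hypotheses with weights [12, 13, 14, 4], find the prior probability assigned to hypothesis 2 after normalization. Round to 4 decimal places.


To normalize, divide each weight by the sum of all weights.
Sum = 43
Prior(H2) = 13/43 = 0.3023

0.3023


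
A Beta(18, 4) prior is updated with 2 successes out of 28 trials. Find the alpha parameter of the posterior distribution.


In the Beta-Binomial conjugate update:
alpha_post = alpha_prior + successes
= 18 + 2
= 20

20


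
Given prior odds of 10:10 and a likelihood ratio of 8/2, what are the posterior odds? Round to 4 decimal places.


Posterior odds = prior odds * LR
Prior odds = 10/10 = 1.0
LR = 8/2 = 4.0
Posterior odds = 1.0 * 4.0 = 4.0

4.0


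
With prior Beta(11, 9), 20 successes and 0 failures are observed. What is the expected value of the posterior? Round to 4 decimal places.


Posterior = Beta(31, 9)
E[theta] = alpha/(alpha+beta)
= 31/40 = 0.775

0.775


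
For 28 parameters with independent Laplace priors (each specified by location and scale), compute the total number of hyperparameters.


A Laplace prior has 2 hyperparameters per parameter.
Total = 28 * 2 = 56

56


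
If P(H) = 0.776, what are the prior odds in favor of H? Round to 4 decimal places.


Prior odds = P(H) / (1 - P(H))
= 0.776 / 0.224
= 3.4643

3.4643


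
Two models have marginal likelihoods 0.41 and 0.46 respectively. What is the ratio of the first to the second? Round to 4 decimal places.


Evidence ratio = 0.41 / 0.46
= 0.8913

0.8913


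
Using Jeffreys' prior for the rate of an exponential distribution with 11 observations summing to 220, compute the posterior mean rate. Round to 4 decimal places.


Jeffreys' prior leads to posterior Gamma(11, 220).
Mean = 11/220 = 0.05

0.05


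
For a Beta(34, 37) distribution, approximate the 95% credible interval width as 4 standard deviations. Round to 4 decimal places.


Variance of Beta(a,b) = ab / ((a+b)^2 * (a+b+1))
= 34*37 / ((71)^2 * 72)
= 0.0035
SD = sqrt(0.0035) = 0.0589
Width = 4 * SD = 0.2355

0.2355


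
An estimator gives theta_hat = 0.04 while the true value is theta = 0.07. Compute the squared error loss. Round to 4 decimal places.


The squared error loss is (theta_hat - theta)^2
= (0.04 - 0.07)^2
= (-0.03)^2 = 0.0009

0.0009


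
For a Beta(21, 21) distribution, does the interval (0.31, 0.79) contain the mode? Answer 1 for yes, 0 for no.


Mode of Beta(a,b) = (a-1)/(a+b-2)
= (21-1)/(21+21-2) = 0.5
Check: 0.31 <= 0.5 <= 0.79?
Result: 1

1


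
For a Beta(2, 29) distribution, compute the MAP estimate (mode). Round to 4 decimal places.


MAP = mode = (a-1)/(a+b-2)
= (2-1)/(2+29-2)
= 1/29 = 0.0345

0.0345


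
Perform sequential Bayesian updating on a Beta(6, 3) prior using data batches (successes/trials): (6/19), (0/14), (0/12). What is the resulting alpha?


Accumulate successes: 6
Posterior alpha = prior alpha + sum of successes
= 6 + 6 = 12

12


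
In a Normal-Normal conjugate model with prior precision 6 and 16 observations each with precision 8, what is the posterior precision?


Posterior precision = prior precision + n * observation precision
= 6 + 16 * 8
= 6 + 128 = 134

134


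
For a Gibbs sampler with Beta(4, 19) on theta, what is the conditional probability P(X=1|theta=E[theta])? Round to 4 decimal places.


E[theta] = 4/(4+19) = 0.1739
P(X=1|theta) = theta = 0.1739

0.1739


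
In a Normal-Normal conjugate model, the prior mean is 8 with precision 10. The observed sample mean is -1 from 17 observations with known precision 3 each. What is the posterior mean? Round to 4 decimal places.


Posterior precision = tau0 + n*tau = 10 + 17*3 = 61
Posterior mean = (tau0*mu0 + n*tau*xbar) / posterior_precision
= (10*8 + 17*3*-1) / 61
= 29 / 61 = 0.4754

0.4754


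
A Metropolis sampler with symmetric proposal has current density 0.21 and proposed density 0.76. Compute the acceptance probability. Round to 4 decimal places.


For symmetric proposals, acceptance = min(1, pi(x*)/pi(x))
= min(1, 0.76/0.21)
= min(1, 3.619) = 1.0

1.0


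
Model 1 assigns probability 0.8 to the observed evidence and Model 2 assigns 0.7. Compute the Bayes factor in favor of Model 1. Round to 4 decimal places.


BF = P(data|M1) / P(data|M2)
= 0.8 / 0.7 = 1.1429

1.1429


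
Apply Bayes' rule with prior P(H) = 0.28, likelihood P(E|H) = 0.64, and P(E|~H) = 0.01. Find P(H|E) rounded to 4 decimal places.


Step 1: Compute marginal P(E) = P(E|H)P(H) + P(E|~H)P(~H)
= 0.64*0.28 + 0.01*0.72 = 0.1864
Step 2: P(H|E) = P(E|H)P(H)/P(E) = 0.1792/0.1864
= 0.9614

0.9614


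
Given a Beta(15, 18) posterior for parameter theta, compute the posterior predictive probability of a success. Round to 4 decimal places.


For a Beta-Bernoulli model, the predictive probability is the mean:
P(success) = 15/(15+18) = 15/33 = 0.4545

0.4545


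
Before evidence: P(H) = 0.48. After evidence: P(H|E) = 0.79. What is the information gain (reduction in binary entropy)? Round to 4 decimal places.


Prior entropy = 0.9988
Posterior entropy = 0.7415
Information gain = 0.9988 - 0.7415 = 0.2574

0.2574


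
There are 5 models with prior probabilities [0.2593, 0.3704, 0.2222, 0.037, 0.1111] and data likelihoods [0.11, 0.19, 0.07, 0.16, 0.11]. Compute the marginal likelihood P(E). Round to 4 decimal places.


P(E) = sum over models of P(M_i) * P(E|M_i)
= 0.2593*0.11 + 0.3704*0.19 + 0.2222*0.07 + 0.037*0.16 + 0.1111*0.11
= 0.1326

0.1326


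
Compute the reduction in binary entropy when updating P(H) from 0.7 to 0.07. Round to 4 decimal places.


H_before = -p*log2(p) - (1-p)*log2(1-p) for p=0.7: 0.8813
H_after for p=0.07: 0.3659
Reduction = 0.8813 - 0.3659 = 0.5154

0.5154


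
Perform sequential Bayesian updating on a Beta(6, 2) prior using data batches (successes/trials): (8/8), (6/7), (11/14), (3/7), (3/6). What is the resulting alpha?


Accumulate successes: 31
Posterior alpha = prior alpha + sum of successes
= 6 + 31 = 37

37


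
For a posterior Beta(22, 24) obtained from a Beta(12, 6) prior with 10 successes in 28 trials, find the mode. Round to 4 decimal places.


Mode = (alpha - 1) / (alpha + beta - 2)
= 21 / 44
= 0.4773

0.4773


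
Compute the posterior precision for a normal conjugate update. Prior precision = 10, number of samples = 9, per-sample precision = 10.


tau_post = tau_0 + n * tau
= 10 + 9 * 10 = 100

100


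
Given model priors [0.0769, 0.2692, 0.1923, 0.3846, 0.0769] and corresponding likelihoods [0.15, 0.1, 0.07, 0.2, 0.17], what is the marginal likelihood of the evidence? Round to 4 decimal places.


P(E) = sum_i P(M_i) P(E|M_i)
= 0.0115 + 0.0269 + 0.0135 + 0.0769 + 0.0131
= 0.1419

0.1419


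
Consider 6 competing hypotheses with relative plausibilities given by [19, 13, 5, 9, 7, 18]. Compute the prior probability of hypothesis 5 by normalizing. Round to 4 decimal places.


Sum of weights = 19 + 13 + 5 + 9 + 7 + 18 = 71
Normalized prior for H5 = 7 / 71
= 0.0986

0.0986


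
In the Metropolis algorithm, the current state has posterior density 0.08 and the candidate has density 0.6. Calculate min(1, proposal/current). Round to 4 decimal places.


Ratio = 0.6/0.08 = 7.5
Acceptance probability = min(1, 7.5)
= 1.0

1.0


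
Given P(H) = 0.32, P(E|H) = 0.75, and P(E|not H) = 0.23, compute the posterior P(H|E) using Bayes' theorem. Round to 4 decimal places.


By Bayes' theorem: P(H|E) = P(E|H)*P(H) / P(E)
P(E) = P(E|H)*P(H) + P(E|not H)*P(not H)
P(E) = 0.75*0.32 + 0.23*0.68 = 0.3964
P(H|E) = 0.75*0.32 / 0.3964 = 0.6054

0.6054


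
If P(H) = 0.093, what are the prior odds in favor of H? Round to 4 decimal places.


Prior odds = P(H) / (1 - P(H))
= 0.093 / 0.907
= 0.1025

0.1025


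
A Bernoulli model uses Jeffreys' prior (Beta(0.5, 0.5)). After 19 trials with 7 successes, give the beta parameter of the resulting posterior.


Posterior = Beta(prior_alpha + successes, prior_beta + failures)
= Beta(0.5 + 7, 0.5 + 12)
Posterior beta = 0.5 + (n - k) = 0.5 + 12 = 12.5

12.5


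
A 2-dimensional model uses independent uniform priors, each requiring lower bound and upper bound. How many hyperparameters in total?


Per parameter: 2 (lower bound and upper bound).
Total = 2 * 2 = 4

4


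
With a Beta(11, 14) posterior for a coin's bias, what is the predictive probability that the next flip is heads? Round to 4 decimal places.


The predictive probability equals the posterior mean.
P(next = heads) = alpha / (alpha + beta)
= 11 / 25 = 0.44

0.44


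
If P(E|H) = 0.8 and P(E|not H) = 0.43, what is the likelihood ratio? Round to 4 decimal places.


Likelihood ratio = P(E|H) / P(E|not H)
= 0.8 / 0.43
= 1.8605

1.8605


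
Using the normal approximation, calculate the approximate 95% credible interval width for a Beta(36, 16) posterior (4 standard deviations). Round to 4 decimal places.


Var(Beta) = 36*16/(52^2 * 53) = 0.004
SD = 0.0634
Width ~ 4*SD = 0.2536

0.2536


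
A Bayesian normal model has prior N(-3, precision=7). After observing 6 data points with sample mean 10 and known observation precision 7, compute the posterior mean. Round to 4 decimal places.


Posterior mean = (prior_precision * prior_mean + n * data_precision * data_mean) / (prior_precision + n * data_precision)
Numerator = 7*-3 + 6*7*10 = 399
Denominator = 7 + 6*7 = 49
Posterior mean = 8.1429

8.1429


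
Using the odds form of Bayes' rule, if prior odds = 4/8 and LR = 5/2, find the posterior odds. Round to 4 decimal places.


Bayes' rule in odds form: posterior odds = prior odds * LR
= (4 * 5) / (8 * 2)
= 20/16 = 1.25

1.25


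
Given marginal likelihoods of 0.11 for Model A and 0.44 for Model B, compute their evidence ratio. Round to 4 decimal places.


Ratio = ML(A) / ML(B) = 0.11/0.44
= 0.25

0.25


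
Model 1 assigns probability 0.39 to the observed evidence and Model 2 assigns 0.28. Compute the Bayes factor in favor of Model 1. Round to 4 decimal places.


BF = P(data|M1) / P(data|M2)
= 0.39 / 0.28 = 1.3929

1.3929


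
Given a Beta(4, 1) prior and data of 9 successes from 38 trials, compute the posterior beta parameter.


Number of failures = 38 - 9 = 29
Posterior beta = 1 + 29 = 30

30


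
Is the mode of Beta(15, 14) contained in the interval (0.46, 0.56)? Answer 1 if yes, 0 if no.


Mode = (a-1)/(a+b-2) = 14/27 = 0.5185
Interval: (0.46, 0.56)
Contains mode? 1

1


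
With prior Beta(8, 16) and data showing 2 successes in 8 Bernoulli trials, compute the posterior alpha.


Conjugate update: alpha_posterior = alpha_prior + k
= 8 + 2 = 10

10


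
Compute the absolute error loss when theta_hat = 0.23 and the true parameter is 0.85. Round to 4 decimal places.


L = |theta_hat - theta_true|
= |0.23 - 0.85| = 0.62

0.62


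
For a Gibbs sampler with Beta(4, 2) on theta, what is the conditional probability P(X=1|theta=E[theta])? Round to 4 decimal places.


E[theta] = 4/(4+2) = 0.6667
P(X=1|theta) = theta = 0.6667

0.6667


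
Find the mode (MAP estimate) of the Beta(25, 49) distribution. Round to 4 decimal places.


For Beta(a,b) with a,b > 1:
Mode = (a-1)/(a+b-2) = (25-1)/(74-2)
= 24/72 = 0.3333

0.3333


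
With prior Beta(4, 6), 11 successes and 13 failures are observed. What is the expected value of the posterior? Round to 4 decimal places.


Posterior = Beta(15, 19)
E[theta] = alpha/(alpha+beta)
= 15/34 = 0.4412

0.4412


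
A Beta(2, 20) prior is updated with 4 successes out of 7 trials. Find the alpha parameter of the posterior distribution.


In the Beta-Binomial conjugate update:
alpha_post = alpha_prior + successes
= 2 + 4
= 6

6


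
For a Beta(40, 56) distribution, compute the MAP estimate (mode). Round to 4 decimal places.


MAP = mode = (a-1)/(a+b-2)
= (40-1)/(40+56-2)
= 39/94 = 0.4149

0.4149


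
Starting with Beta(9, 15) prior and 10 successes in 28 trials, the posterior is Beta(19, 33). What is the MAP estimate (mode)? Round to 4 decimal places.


The mode of Beta(a, b) when a > 1 and b > 1 is (a-1)/(a+b-2)
= (19 - 1) / (19 + 33 - 2)
= 18 / 50
= 0.36

0.36


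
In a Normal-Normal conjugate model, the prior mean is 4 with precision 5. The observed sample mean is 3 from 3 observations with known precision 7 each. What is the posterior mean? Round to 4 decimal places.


Posterior precision = tau0 + n*tau = 5 + 3*7 = 26
Posterior mean = (tau0*mu0 + n*tau*xbar) / posterior_precision
= (5*4 + 3*7*3) / 26
= 83 / 26 = 3.1923

3.1923


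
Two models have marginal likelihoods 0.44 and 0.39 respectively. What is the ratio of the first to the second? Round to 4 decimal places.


Evidence ratio = 0.44 / 0.39
= 1.1282

1.1282


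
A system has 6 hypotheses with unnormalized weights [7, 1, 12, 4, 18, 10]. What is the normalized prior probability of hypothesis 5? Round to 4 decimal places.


The normalized prior is the weight divided by the total.
Total weight = 52
P(H5) = 18 / 52 = 0.3462

0.3462


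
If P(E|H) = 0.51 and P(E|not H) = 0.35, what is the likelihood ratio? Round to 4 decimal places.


Likelihood ratio = P(E|H) / P(E|not H)
= 0.51 / 0.35
= 1.4571

1.4571


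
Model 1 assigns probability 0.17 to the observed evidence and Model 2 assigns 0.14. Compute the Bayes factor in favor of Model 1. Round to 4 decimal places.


BF = P(data|M1) / P(data|M2)
= 0.17 / 0.14 = 1.2143

1.2143


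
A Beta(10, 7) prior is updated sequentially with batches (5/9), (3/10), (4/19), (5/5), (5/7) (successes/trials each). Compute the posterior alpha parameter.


Sequential conjugate updating is equivalent to a single batch update.
Total successes across all batches = 22
alpha_posterior = alpha_prior + total_successes = 10 + 22
= 32

32


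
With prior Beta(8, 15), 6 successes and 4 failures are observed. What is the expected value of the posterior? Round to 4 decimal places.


Posterior = Beta(14, 19)
E[theta] = alpha/(alpha+beta)
= 14/33 = 0.4242

0.4242


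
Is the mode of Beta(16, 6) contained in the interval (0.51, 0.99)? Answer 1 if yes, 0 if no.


Mode = (a-1)/(a+b-2) = 15/20 = 0.75
Interval: (0.51, 0.99)
Contains mode? 1

1


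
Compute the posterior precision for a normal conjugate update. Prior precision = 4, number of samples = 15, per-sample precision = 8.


tau_post = tau_0 + n * tau
= 4 + 15 * 8 = 124

124


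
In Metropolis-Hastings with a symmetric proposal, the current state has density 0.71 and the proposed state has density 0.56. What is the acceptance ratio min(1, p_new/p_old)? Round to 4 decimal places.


Ratio = p_new / p_old = 0.56 / 0.71 = 0.7887
Acceptance = min(1, 0.7887) = 0.7887

0.7887


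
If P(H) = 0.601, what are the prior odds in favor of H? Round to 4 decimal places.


Prior odds = P(H) / (1 - P(H))
= 0.601 / 0.399
= 1.5063

1.5063


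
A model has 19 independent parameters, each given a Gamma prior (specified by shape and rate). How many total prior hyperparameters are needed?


Each Gamma prior needs 2 hyperparameters (shape and rate).
Total = 2 * 19 = 38

38


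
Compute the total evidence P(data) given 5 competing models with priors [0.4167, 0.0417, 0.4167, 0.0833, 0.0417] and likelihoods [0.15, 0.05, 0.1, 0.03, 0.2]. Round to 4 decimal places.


Marginal likelihood = sum P(model_i) * P(data|model_i)
Model 1: 0.4167 * 0.15 = 0.0625
Model 2: 0.0417 * 0.05 = 0.0021
Model 3: 0.4167 * 0.1 = 0.0417
Model 4: 0.0833 * 0.03 = 0.0025
Model 5: 0.0417 * 0.2 = 0.0083
Total = 0.1171

0.1171


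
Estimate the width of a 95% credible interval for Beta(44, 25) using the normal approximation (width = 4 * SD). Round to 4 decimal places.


For Beta(a,b): Var = ab/((a+b)^2(a+b+1))
Var = 0.0033, SD = 0.0575
Approximate 95% CI width = 4 * 0.0575 = 0.2298

0.2298


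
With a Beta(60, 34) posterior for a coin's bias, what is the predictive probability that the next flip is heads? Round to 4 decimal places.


The predictive probability equals the posterior mean.
P(next = heads) = alpha / (alpha + beta)
= 60 / 94 = 0.6383

0.6383


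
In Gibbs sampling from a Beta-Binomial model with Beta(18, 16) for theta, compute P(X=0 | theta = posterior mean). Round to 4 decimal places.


Posterior mean = alpha/(alpha+beta) = 18/34 = 0.5294
P(X=0|theta=mean) = 1 - theta = 0.4706

0.4706


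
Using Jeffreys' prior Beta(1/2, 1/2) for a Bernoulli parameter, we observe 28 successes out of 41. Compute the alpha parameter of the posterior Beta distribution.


Conjugate update: Beta(0.5 + k, 0.5 + n - k).
k = 28, n - k = 13
Posterior alpha = 0.5 + k = 0.5 + 28 = 28.5

28.5


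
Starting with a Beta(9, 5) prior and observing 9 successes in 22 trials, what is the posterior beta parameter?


Posterior beta = prior beta + failures
Failures = 22 - 9 = 13
beta_post = 5 + 13 = 18

18


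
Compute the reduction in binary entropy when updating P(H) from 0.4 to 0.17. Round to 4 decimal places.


H_before = -p*log2(p) - (1-p)*log2(1-p) for p=0.4: 0.971
H_after for p=0.17: 0.6577
Reduction = 0.971 - 0.6577 = 0.3132

0.3132


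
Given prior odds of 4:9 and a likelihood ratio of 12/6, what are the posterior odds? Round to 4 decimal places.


Posterior odds = prior odds * LR
Prior odds = 4/9 = 0.4444
LR = 12/6 = 2.0
Posterior odds = 0.4444 * 2.0 = 0.8889

0.8889


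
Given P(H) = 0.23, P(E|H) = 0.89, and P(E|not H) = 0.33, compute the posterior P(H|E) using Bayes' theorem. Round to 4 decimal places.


By Bayes' theorem: P(H|E) = P(E|H)*P(H) / P(E)
P(E) = P(E|H)*P(H) + P(E|not H)*P(not H)
P(E) = 0.89*0.23 + 0.33*0.77 = 0.4588
P(H|E) = 0.89*0.23 / 0.4588 = 0.4462

0.4462


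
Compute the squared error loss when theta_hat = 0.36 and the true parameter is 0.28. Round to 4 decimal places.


L = (theta_hat - theta_true)^2
= (0.36 - 0.28)^2
= 0.08^2 = 0.0064

0.0064


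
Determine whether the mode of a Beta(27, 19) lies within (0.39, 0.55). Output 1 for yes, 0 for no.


First find the mode: (a-1)/(a+b-2) = 0.5909
Is 0.5909 in (0.39, 0.55)? 0

0


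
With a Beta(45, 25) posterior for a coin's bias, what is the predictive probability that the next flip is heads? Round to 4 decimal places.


The predictive probability equals the posterior mean.
P(next = heads) = alpha / (alpha + beta)
= 45 / 70 = 0.6429

0.6429


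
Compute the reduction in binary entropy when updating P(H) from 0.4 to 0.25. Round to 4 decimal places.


H_before = -p*log2(p) - (1-p)*log2(1-p) for p=0.4: 0.971
H_after for p=0.25: 0.8113
Reduction = 0.971 - 0.8113 = 0.1597

0.1597


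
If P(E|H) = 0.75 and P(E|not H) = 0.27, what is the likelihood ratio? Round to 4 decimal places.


Likelihood ratio = P(E|H) / P(E|not H)
= 0.75 / 0.27
= 2.7778

2.7778


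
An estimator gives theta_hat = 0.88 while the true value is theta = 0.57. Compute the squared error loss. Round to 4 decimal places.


The squared error loss is (theta_hat - theta)^2
= (0.88 - 0.57)^2
= (0.31)^2 = 0.0961

0.0961
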